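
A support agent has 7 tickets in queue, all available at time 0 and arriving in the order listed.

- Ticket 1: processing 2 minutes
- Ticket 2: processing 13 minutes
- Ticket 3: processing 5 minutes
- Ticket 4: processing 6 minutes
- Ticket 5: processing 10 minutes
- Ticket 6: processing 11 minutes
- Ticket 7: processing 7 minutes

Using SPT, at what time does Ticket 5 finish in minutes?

30

SPT (increasing processing time): Ticket 1 Ticket 3 Ticket 4 Ticket 7 Ticket 5 Ticket 6 Ticket 2.
Ticket 1: 0→2
Ticket 3: 2→7
Ticket 4: 7→13
Ticket 7: 13→20
Ticket 5: 20→30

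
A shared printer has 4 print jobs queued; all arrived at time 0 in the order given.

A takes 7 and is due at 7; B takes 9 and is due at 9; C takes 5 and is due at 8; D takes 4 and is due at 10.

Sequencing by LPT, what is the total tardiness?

37

LPT (decreasing processing time): B A C D.
B: 0→9, due 9, tardiness 0
A: 9→16, due 7, tardiness 9
C: 16→21, due 8, tardiness 13
D: 21→25, due 10, tardiness 15
Sum = 0+9+13+15 = 37.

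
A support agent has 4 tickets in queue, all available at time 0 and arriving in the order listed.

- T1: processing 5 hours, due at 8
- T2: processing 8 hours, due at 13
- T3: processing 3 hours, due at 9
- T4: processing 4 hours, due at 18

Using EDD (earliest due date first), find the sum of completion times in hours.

EDD (increasing due date): T1 T3 T2 T4.
T1: 0→5
T3: 5→8
T2: 8→16
T4: 16→20
Sum = 5+8+16+20 = 49.

49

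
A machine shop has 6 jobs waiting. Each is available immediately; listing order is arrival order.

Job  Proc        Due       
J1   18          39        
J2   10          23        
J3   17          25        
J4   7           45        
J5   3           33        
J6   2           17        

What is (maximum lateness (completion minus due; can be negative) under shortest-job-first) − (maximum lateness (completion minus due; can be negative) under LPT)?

SPT (increasing processing time): J6 J5 J4 J2 J3 J1.
J6: 0→2, due 17, lateness -15
J5: 2→5, due 33, lateness -28
J4: 5→12, due 45, lateness -33
J2: 12→22, due 23, lateness -1
J3: 22→39, due 25, lateness 14
J1: 39→57, due 39, lateness 18
Maximum = 18.
LPT (decreasing processing time): J1 J3 J2 J4 J5 J6.
J1: 0→18, due 39, lateness -21
J3: 18→35, due 25, lateness 10
J2: 35→45, due 23, lateness 22
J4: 45→52, due 45, lateness 7
J5: 52→55, due 33, lateness 22
J6: 55→57, due 17, lateness 40
Maximum = 40.
Difference = 18 − 40 = -22.

-22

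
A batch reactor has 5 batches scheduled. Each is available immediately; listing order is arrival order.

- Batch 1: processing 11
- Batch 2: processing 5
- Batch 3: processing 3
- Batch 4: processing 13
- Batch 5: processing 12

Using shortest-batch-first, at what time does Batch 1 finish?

SPT (increasing processing time): Batch 3 Batch 2 Batch 1 Batch 5 Batch 4.
Batch 3: 0→3
Batch 2: 3→8
Batch 1: 8→19

19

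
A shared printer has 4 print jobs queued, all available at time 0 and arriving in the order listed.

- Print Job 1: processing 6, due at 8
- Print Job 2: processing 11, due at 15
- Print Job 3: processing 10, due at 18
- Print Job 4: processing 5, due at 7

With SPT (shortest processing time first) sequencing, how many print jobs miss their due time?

SPT (increasing processing time): Print Job 4 Print Job 1 Print Job 3 Print Job 2.
Print Job 4: 0→5, due 7, tardiness 0
Print Job 1: 5→11, due 8, tardiness 3
Print Job 3: 11→21, due 18, tardiness 3
Print Job 2: 21→32, due 15, tardiness 17
Late print jobs: 3.

3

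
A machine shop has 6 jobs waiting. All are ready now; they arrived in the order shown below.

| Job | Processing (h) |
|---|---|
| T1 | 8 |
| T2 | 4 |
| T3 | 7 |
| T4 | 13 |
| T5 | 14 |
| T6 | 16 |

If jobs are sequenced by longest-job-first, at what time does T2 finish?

LPT (decreasing processing time): T6 T5 T4 T1 T3 T2.
T6: 0→16
T5: 16→30
T4: 30→43
T1: 43→51
T3: 51→58
T2: 58→62

62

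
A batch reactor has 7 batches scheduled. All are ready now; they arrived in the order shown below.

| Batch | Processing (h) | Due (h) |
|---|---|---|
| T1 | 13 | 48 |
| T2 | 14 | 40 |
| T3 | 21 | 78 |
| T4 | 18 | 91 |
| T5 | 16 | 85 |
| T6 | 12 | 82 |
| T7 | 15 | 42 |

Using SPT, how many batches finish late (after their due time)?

2

SPT (increasing processing time): T6 T1 T2 T7 T5 T4 T3.
T6: 0→12, due 82, tardiness 0
T1: 12→25, due 48, tardiness 0
T2: 25→39, due 40, tardiness 0
T7: 39→54, due 42, tardiness 12
T5: 54→70, due 85, tardiness 0
T4: 70→88, due 91, tardiness 0
T3: 88→109, due 78, tardiness 31
Late batches: 2.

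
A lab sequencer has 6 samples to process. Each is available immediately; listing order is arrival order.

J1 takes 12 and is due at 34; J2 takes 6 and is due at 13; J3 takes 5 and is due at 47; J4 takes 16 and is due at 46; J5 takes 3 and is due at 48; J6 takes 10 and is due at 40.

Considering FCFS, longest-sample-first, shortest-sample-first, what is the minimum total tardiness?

9

FIFO (arrival order): J1 J2 J3 J4 J5 J6.
J1: 0→12, due 34, tardiness 0
J2: 12→18, due 13, tardiness 5
J3: 18→23, due 47, tardiness 0
J4: 23→39, due 46, tardiness 0
J5: 39→42, due 48, tardiness 0
J6: 42→52, due 40, tardiness 12
Sum = 0+5+0+0+0+12 = 17.
LPT (decreasing processing time): J4 J1 J6 J2 J3 J5.
J4: 0→16, due 46, tardiness 0
J1: 16→28, due 34, tardiness 0
J6: 28→38, due 40, tardiness 0
J2: 38→44, due 13, tardiness 31
J3: 44→49, due 47, tardiness 2
J5: 49→52, due 48, tardiness 4
Sum = 0+0+0+31+2+4 = 37.
SPT (increasing processing time): J5 J3 J2 J6 J1 J4.
J5: 0→3, due 48, tardiness 0
J3: 3→8, due 47, tardiness 0
J2: 8→14, due 13, tardiness 1
J6: 14→24, due 40, tardiness 0
J1: 24→36, due 34, tardiness 2
J4: 36→52, due 46, tardiness 6
Sum = 0+0+1+0+2+6 = 9.
FIFO 17, LPT 37, SPT 9 → minimum 9.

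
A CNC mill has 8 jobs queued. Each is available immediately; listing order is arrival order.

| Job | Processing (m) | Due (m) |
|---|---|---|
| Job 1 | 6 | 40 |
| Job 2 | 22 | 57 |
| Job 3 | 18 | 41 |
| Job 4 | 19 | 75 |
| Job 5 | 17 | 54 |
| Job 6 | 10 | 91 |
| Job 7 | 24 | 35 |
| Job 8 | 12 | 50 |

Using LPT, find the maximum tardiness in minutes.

LPT (decreasing processing time): Job 7 Job 2 Job 4 Job 3 Job 5 Job 8 Job 6 Job 1.
Job 7: 0→24, due 35, tardiness 0
Job 2: 24→46, due 57, tardiness 0
Job 4: 46→65, due 75, tardiness 0
Job 3: 65→83, due 41, tardiness 42
Job 5: 83→100, due 54, tardiness 46
Job 8: 100→112, due 50, tardiness 62
Job 6: 112→122, due 91, tardiness 31
Job 1: 122→128, due 40, tardiness 88
Maximum = 88.

88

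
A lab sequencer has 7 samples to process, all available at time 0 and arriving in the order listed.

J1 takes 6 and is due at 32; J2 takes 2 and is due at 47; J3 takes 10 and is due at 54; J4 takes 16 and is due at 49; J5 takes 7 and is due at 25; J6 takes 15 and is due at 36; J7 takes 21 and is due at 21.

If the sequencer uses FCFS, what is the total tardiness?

FIFO (arrival order): J1 J2 J3 J4 J5 J6 J7.
J1: 0→6, due 32, tardiness 0
J2: 6→8, due 47, tardiness 0
J3: 8→18, due 54, tardiness 0
J4: 18→34, due 49, tardiness 0
J5: 34→41, due 25, tardiness 16
J6: 41→56, due 36, tardiness 20
J7: 56→77, due 21, tardiness 56
Sum = 0+0+0+0+16+20+56 = 92.

92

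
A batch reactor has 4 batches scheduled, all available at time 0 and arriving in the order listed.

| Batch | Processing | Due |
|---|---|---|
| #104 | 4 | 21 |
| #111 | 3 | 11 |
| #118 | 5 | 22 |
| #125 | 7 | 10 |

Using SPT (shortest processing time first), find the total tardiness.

SPT (increasing processing time): #111 #104 #118 #125.
#111: 0→3, due 11, tardiness 0
#104: 3→7, due 21, tardiness 0
#118: 7→12, due 22, tardiness 0
#125: 12→19, due 10, tardiness 9
Sum = 0+0+0+9 = 9.

9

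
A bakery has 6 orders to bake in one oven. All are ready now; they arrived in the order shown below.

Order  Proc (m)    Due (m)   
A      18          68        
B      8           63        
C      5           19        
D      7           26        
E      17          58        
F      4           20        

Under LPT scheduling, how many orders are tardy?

3

LPT (decreasing processing time): A E B D C F.
A: 0→18, due 68, tardiness 0
E: 18→35, due 58, tardiness 0
B: 35→43, due 63, tardiness 0
D: 43→50, due 26, tardiness 24
C: 50→55, due 19, tardiness 36
F: 55→59, due 20, tardiness 39
Late orders: 3.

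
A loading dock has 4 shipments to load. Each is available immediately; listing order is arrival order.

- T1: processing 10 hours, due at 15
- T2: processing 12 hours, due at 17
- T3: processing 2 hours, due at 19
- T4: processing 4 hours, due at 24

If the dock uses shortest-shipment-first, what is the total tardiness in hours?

SPT (increasing processing time): T3 T4 T1 T2.
T3: 0→2, due 19, tardiness 0
T4: 2→6, due 24, tardiness 0
T1: 6→16, due 15, tardiness 1
T2: 16→28, due 17, tardiness 11
Sum = 0+0+1+11 = 12.

12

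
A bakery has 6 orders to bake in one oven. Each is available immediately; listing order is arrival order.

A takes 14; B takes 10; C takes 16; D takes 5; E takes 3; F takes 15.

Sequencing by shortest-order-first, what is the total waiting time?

SPT (increasing processing time): E D B A F C.
E: waits 0, runs 0→3
D: waits 3, runs 3→8
B: waits 8, runs 8→18
A: waits 18, runs 18→32
F: waits 32, runs 32→47
C: waits 47, runs 47→63
Sum = 0+3+8+18+32+47 = 108.

108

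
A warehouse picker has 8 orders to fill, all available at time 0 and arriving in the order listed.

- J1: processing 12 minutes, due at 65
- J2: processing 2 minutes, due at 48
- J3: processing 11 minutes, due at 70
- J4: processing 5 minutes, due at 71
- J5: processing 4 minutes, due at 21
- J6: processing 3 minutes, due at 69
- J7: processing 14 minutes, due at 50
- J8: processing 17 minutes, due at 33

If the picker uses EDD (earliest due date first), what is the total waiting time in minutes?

249

EDD (increasing due date): J5 J8 J2 J7 J1 J6 J3 J4.
J5: waits 0, runs 0→4
J8: waits 4, runs 4→21
J2: waits 21, runs 21→23
J7: waits 23, runs 23→37
J1: waits 37, runs 37→49
J6: waits 49, runs 49→52
J3: waits 52, runs 52→63
J4: waits 63, runs 63→68
Sum = 0+4+21+23+37+49+52+63 = 249.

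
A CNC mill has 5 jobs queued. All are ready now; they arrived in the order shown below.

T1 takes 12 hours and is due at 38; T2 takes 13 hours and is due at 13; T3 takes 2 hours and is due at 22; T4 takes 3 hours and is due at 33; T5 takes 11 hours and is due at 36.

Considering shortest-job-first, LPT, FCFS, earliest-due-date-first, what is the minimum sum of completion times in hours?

SPT (increasing processing time): T3 T4 T5 T1 T2.
T3: 0→2
T4: 2→5
T5: 5→16
T1: 16→28
T2: 28→41
Sum = 2+5+16+28+41 = 92.
LPT (decreasing processing time): T2 T1 T5 T4 T3.
T2: 0→13
T1: 13→25
T5: 25→36
T4: 36→39
T3: 39→41
Sum = 13+25+36+39+41 = 154.
FIFO (arrival order): T1 T2 T3 T4 T5.
T1: 0→12
T2: 12→25
T3: 25→27
T4: 27→30
T5: 30→41
Sum = 12+25+27+30+41 = 135.
EDD (increasing due date): T2 T3 T4 T5 T1.
T2: 0→13
T3: 13→15
T4: 15→18
T5: 18→29
T1: 29→41
Sum = 13+15+18+29+41 = 116.
SPT 92, LPT 154, FIFO 135, EDD 116 → minimum 92.

92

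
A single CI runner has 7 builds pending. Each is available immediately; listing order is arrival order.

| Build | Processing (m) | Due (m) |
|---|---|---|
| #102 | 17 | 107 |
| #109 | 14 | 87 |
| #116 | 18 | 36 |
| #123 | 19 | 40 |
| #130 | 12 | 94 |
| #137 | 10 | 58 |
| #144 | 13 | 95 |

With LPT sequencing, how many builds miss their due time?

2

LPT (decreasing processing time): #123 #116 #102 #109 #144 #130 #137.
#123: 0→19, due 40, tardiness 0
#116: 19→37, due 36, tardiness 1
#102: 37→54, due 107, tardiness 0
#109: 54→68, due 87, tardiness 0
#144: 68→81, due 95, tardiness 0
#130: 81→93, due 94, tardiness 0
#137: 93→103, due 58, tardiness 45
Late builds: 2.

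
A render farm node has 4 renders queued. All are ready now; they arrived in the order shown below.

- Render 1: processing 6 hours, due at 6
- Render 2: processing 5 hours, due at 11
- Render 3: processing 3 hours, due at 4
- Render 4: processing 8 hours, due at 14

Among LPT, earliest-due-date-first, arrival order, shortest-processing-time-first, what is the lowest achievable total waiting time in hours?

LPT (decreasing processing time): Render 4 Render 1 Render 2 Render 3.
Render 4: waits 0, runs 0→8
Render 1: waits 8, runs 8→14
Render 2: waits 14, runs 14→19
Render 3: waits 19, runs 19→22
Sum = 0+8+14+19 = 41.
EDD (increasing due date): Render 3 Render 1 Render 2 Render 4.
Render 3: waits 0, runs 0→3
Render 1: waits 3, runs 3→9
Render 2: waits 9, runs 9→14
Render 4: waits 14, runs 14→22
Sum = 0+3+9+14 = 26.
FIFO (arrival order): Render 1 Render 2 Render 3 Render 4.
Render 1: waits 0, runs 0→6
Render 2: waits 6, runs 6→11
Render 3: waits 11, runs 11→14
Render 4: waits 14, runs 14→22
Sum = 0+6+11+14 = 31.
SPT (increasing processing time): Render 3 Render 2 Render 1 Render 4.
Render 3: waits 0, runs 0→3
Render 2: waits 3, runs 3→8
Render 1: waits 8, runs 8→14
Render 4: waits 14, runs 14→22
Sum = 0+3+8+14 = 25.
LPT 41, EDD 26, FIFO 31, SPT 25 → minimum 25.

25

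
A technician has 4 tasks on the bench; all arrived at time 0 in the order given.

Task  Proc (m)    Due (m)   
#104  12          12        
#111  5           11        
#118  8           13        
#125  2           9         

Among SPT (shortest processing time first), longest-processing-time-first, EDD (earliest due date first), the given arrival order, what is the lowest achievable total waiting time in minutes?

SPT (increasing processing time): #125 #111 #118 #104.
#125: waits 0, runs 0→2
#111: waits 2, runs 2→7
#118: waits 7, runs 7→15
#104: waits 15, runs 15→27
Sum = 0+2+7+15 = 24.
LPT (decreasing processing time): #104 #118 #111 #125.
#104: waits 0, runs 0→12
#118: waits 12, runs 12→20
#111: waits 20, runs 20→25
#125: waits 25, runs 25→27
Sum = 0+12+20+25 = 57.
EDD (increasing due date): #125 #111 #104 #118.
#125: waits 0, runs 0→2
#111: waits 2, runs 2→7
#104: waits 7, runs 7→19
#118: waits 19, runs 19→27
Sum = 0+2+7+19 = 28.
FIFO (arrival order): #104 #111 #118 #125.
#104: waits 0, runs 0→12
#111: waits 12, runs 12→17
#118: waits 17, runs 17→25
#125: waits 25, runs 25→27
Sum = 0+12+17+25 = 54.
SPT 24, LPT 57, EDD 28, FIFO 54 → minimum 24.

24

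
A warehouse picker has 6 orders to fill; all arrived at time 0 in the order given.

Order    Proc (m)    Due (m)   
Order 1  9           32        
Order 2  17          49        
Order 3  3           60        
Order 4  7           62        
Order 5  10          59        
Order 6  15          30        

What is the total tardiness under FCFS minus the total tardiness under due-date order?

FIFO (arrival order): Order 1 Order 2 Order 3 Order 4 Order 5 Order 6.
Order 1: 0→9, due 32, tardiness 0
Order 2: 9→26, due 49, tardiness 0
Order 3: 26→29, due 60, tardiness 0
Order 4: 29→36, due 62, tardiness 0
Order 5: 36→46, due 59, tardiness 0
Order 6: 46→61, due 30, tardiness 31
Sum = 0+0+0+0+0+31 = 31.
EDD (increasing due date): Order 6 Order 1 Order 2 Order 5 Order 3 Order 4.
Order 6: 0→15, due 30, tardiness 0
Order 1: 15→24, due 32, tardiness 0
Order 2: 24→41, due 49, tardiness 0
Order 5: 41→51, due 59, tardiness 0
Order 3: 51→54, due 60, tardiness 0
Order 4: 54→61, due 62, tardiness 0
Sum = 0+0+0+0+0+0 = 0.
Difference = 31 − 0 = 31.

31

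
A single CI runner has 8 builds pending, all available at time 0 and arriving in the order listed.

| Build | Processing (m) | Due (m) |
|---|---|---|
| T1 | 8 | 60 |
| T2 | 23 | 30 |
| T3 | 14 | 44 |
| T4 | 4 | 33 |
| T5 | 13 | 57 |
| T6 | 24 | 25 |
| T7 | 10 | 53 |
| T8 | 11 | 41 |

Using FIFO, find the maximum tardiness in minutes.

66

FIFO (arrival order): T1 T2 T3 T4 T5 T6 T7 T8.
T1: 0→8, due 60, tardiness 0
T2: 8→31, due 30, tardiness 1
T3: 31→45, due 44, tardiness 1
T4: 45→49, due 33, tardiness 16
T5: 49→62, due 57, tardiness 5
T6: 62→86, due 25, tardiness 61
T7: 86→96, due 53, tardiness 43
T8: 96→107, due 41, tardiness 66
Maximum = 66.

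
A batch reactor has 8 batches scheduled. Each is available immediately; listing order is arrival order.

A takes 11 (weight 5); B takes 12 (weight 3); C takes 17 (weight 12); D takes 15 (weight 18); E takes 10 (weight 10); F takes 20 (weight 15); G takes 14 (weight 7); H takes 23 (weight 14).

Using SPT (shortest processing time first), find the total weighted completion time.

5890

SPT (increasing processing time): E A B G D C F H.
E: finishes 10, weight 10, w·C = 100
A: finishes 21, weight 5, w·C = 105
B: finishes 33, weight 3, w·C = 99
G: finishes 47, weight 7, w·C = 329
D: finishes 62, weight 18, w·C = 1116
C: finishes 79, weight 12, w·C = 948
F: finishes 99, weight 15, w·C = 1485
H: finishes 122, weight 14, w·C = 1708
Sum = 100+105+99+329+1116+948+1485+1708 = 5890.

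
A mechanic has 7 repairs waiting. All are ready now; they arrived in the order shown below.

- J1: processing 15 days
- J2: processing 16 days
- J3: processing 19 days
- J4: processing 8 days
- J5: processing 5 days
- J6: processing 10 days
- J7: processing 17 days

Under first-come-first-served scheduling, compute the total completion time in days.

380

FIFO (arrival order): J1 J2 J3 J4 J5 J6 J7.
J1: 0→15
J2: 15→31
J3: 31→50
J4: 50→58
J5: 58→63
J6: 63→73
J7: 73→90
Sum = 15+31+50+58+63+73+90 = 380.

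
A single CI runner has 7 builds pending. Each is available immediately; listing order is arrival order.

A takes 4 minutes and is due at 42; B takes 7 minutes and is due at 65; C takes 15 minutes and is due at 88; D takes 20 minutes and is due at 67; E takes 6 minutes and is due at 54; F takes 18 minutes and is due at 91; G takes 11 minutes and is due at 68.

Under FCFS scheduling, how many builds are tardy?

FIFO (arrival order): A B C D E F G.
A: 0→4, due 42, tardiness 0
B: 4→11, due 65, tardiness 0
C: 11→26, due 88, tardiness 0
D: 26→46, due 67, tardiness 0
E: 46→52, due 54, tardiness 0
F: 52→70, due 91, tardiness 0
G: 70→81, due 68, tardiness 13
Late builds: 1.

1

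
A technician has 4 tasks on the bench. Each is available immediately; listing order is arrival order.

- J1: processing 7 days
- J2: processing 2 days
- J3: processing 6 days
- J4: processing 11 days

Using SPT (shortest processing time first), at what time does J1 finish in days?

15

SPT (increasing processing time): J2 J3 J1 J4.
J2: 0→2
J3: 2→8
J1: 8→15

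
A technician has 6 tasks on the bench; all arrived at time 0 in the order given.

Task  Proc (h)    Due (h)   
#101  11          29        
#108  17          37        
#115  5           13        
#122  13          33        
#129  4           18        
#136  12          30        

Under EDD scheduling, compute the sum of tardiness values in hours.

39

EDD (increasing due date): #115 #129 #101 #136 #122 #108.
#115: 0→5, due 13, tardiness 0
#129: 5→9, due 18, tardiness 0
#101: 9→20, due 29, tardiness 0
#136: 20→32, due 30, tardiness 2
#122: 32→45, due 33, tardiness 12
#108: 45→62, due 37, tardiness 25
Sum = 0+0+0+2+12+25 = 39.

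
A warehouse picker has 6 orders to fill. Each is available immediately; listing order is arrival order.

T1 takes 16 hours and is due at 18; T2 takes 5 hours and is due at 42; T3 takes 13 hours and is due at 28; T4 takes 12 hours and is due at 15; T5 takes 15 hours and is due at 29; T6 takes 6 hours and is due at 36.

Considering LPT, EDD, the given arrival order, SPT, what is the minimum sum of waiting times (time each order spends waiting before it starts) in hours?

LPT (decreasing processing time): T1 T5 T3 T4 T6 T2.
T1: waits 0, runs 0→16
T5: waits 16, runs 16→31
T3: waits 31, runs 31→44
T4: waits 44, runs 44→56
T6: waits 56, runs 56→62
T2: waits 62, runs 62→67
Sum = 0+16+31+44+56+62 = 209.
EDD (increasing due date): T4 T1 T3 T5 T6 T2.
T4: waits 0, runs 0→12
T1: waits 12, runs 12→28
T3: waits 28, runs 28→41
T5: waits 41, runs 41→56
T6: waits 56, runs 56→62
T2: waits 62, runs 62→67
Sum = 0+12+28+41+56+62 = 199.
FIFO (arrival order): T1 T2 T3 T4 T5 T6.
T1: waits 0, runs 0→16
T2: waits 16, runs 16→21
T3: waits 21, runs 21→34
T4: waits 34, runs 34→46
T5: waits 46, runs 46→61
T6: waits 61, runs 61→67
Sum = 0+16+21+34+46+61 = 178.
SPT (increasing processing time): T2 T6 T4 T3 T5 T1.
T2: waits 0, runs 0→5
T6: waits 5, runs 5→11
T4: waits 11, runs 11→23
T3: waits 23, runs 23→36
T5: waits 36, runs 36→51
T1: waits 51, runs 51→67
Sum = 0+5+11+23+36+51 = 126.
LPT 209, EDD 199, FIFO 178, SPT 126 → minimum 126.

126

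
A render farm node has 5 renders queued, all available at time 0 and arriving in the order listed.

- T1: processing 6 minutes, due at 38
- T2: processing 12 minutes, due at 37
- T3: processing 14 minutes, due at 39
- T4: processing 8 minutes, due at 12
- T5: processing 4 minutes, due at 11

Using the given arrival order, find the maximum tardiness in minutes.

33

FIFO (arrival order): T1 T2 T3 T4 T5.
T1: 0→6, due 38, tardiness 0
T2: 6→18, due 37, tardiness 0
T3: 18→32, due 39, tardiness 0
T4: 32→40, due 12, tardiness 28
T5: 40→44, due 11, tardiness 33
Maximum = 33.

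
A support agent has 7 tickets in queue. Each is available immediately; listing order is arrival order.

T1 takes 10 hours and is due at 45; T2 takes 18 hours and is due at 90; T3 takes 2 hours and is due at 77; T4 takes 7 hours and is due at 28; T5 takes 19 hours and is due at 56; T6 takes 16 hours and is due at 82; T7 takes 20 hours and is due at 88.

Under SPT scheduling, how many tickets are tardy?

2

SPT (increasing processing time): T3 T4 T1 T6 T2 T5 T7.
T3: 0→2, due 77, tardiness 0
T4: 2→9, due 28, tardiness 0
T1: 9→19, due 45, tardiness 0
T6: 19→35, due 82, tardiness 0
T2: 35→53, due 90, tardiness 0
T5: 53→72, due 56, tardiness 16
T7: 72→92, due 88, tardiness 4
Late tickets: 2.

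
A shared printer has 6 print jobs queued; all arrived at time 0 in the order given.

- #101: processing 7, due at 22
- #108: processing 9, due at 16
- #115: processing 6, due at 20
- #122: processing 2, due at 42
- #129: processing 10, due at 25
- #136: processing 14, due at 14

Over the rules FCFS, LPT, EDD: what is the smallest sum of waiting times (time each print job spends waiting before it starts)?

103

FIFO (arrival order): #101 #108 #115 #122 #129 #136.
#101: waits 0, runs 0→7
#108: waits 7, runs 7→16
#115: waits 16, runs 16→22
#122: waits 22, runs 22→24
#129: waits 24, runs 24→34
#136: waits 34, runs 34→48
Sum = 0+7+16+22+24+34 = 103.
LPT (decreasing processing time): #136 #129 #108 #101 #115 #122.
#136: waits 0, runs 0→14
#129: waits 14, runs 14→24
#108: waits 24, runs 24→33
#101: waits 33, runs 33→40
#115: waits 40, runs 40→46
#122: waits 46, runs 46→48
Sum = 0+14+24+33+40+46 = 157.
EDD (increasing due date): #136 #108 #115 #101 #129 #122.
#136: waits 0, runs 0→14
#108: waits 14, runs 14→23
#115: waits 23, runs 23→29
#101: waits 29, runs 29→36
#129: waits 36, runs 36→46
#122: waits 46, runs 46→48
Sum = 0+14+23+29+36+46 = 148.
FIFO 103, LPT 157, EDD 148 → minimum 103.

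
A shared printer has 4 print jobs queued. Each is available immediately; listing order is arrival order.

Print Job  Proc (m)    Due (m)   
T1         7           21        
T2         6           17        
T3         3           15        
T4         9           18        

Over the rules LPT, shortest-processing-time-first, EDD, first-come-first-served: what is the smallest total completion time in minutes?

LPT (decreasing processing time): T4 T1 T2 T3.
T4: 0→9
T1: 9→16
T2: 16→22
T3: 22→25
Sum = 9+16+22+25 = 72.
SPT (increasing processing time): T3 T2 T1 T4.
T3: 0→3
T2: 3→9
T1: 9→16
T4: 16→25
Sum = 3+9+16+25 = 53.
EDD (increasing due date): T3 T2 T4 T1.
T3: 0→3
T2: 3→9
T4: 9→18
T1: 18→25
Sum = 3+9+18+25 = 55.
FIFO (arrival order): T1 T2 T3 T4.
T1: 0→7
T2: 7→13
T3: 13→16
T4: 16→25
Sum = 7+13+16+25 = 61.
LPT 72, SPT 53, EDD 55, FIFO 61 → minimum 53.

53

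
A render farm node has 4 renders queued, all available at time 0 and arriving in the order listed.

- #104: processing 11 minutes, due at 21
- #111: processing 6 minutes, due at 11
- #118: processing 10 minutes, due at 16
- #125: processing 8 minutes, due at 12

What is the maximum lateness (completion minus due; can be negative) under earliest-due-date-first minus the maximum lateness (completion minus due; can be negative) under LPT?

EDD (increasing due date): #111 #125 #118 #104.
#111: 0→6, due 11, lateness -5
#125: 6→14, due 12, lateness 2
#118: 14→24, due 16, lateness 8
#104: 24→35, due 21, lateness 14
Maximum = 14.
LPT (decreasing processing time): #104 #118 #125 #111.
#104: 0→11, due 21, lateness -10
#118: 11→21, due 16, lateness 5
#125: 21→29, due 12, lateness 17
#111: 29→35, due 11, lateness 24
Maximum = 24.
Difference = 14 − 24 = -10.

-10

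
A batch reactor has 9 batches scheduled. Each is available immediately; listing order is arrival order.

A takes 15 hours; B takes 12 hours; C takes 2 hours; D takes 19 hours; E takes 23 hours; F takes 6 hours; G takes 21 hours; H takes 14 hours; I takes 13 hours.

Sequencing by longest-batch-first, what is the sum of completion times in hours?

LPT (decreasing processing time): E G D A H I B F C.
E: 0→23
G: 23→44
D: 44→63
A: 63→78
H: 78→92
I: 92→105
B: 105→117
F: 117→123
C: 123→125
Sum = 23+44+63+78+92+105+117+123+125 = 770.

770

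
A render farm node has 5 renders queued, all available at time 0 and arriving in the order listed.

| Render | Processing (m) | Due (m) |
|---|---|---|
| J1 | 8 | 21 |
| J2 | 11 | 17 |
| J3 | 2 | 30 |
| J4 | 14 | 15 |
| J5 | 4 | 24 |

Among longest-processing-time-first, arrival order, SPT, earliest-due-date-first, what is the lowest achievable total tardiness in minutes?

32

LPT (decreasing processing time): J4 J2 J1 J5 J3.
J4: 0→14, due 15, tardiness 0
J2: 14→25, due 17, tardiness 8
J1: 25→33, due 21, tardiness 12
J5: 33→37, due 24, tardiness 13
J3: 37→39, due 30, tardiness 9
Sum = 0+8+12+13+9 = 42.
FIFO (arrival order): J1 J2 J3 J4 J5.
J1: 0→8, due 21, tardiness 0
J2: 8→19, due 17, tardiness 2
J3: 19→21, due 30, tardiness 0
J4: 21→35, due 15, tardiness 20
J5: 35→39, due 24, tardiness 15
Sum = 0+2+0+20+15 = 37.
SPT (increasing processing time): J3 J5 J1 J2 J4.
J3: 0→2, due 30, tardiness 0
J5: 2→6, due 24, tardiness 0
J1: 6→14, due 21, tardiness 0
J2: 14→25, due 17, tardiness 8
J4: 25→39, due 15, tardiness 24
Sum = 0+0+0+8+24 = 32.
EDD (increasing due date): J4 J2 J1 J5 J3.
J4: 0→14, due 15, tardiness 0
J2: 14→25, due 17, tardiness 8
J1: 25→33, due 21, tardiness 12
J5: 33→37, due 24, tardiness 13
J3: 37→39, due 30, tardiness 9
Sum = 0+8+12+13+9 = 42.
LPT 42, FIFO 37, SPT 32, EDD 42 → minimum 32.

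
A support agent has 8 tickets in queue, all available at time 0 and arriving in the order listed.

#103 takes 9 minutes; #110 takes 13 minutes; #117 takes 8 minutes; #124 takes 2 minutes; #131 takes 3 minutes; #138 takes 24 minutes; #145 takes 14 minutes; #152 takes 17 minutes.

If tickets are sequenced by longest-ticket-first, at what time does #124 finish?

90

LPT (decreasing processing time): #138 #152 #145 #110 #103 #117 #131 #124.
#138: 0→24
#152: 24→41
#145: 41→55
#110: 55→68
#103: 68→77
#117: 77→85
#131: 85→88
#124: 88→90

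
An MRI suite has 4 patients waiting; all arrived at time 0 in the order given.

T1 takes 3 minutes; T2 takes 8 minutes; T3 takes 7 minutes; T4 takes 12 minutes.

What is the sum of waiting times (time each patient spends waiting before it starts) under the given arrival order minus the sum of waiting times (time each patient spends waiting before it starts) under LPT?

-27

FIFO (arrival order): T1 T2 T3 T4.
T1: waits 0, runs 0→3
T2: waits 3, runs 3→11
T3: waits 11, runs 11→18
T4: waits 18, runs 18→30
Sum = 0+3+11+18 = 32.
LPT (decreasing processing time): T4 T2 T3 T1.
T4: waits 0, runs 0→12
T2: waits 12, runs 12→20
T3: waits 20, runs 20→27
T1: waits 27, runs 27→30
Sum = 0+12+20+27 = 59.
Difference = 32 − 59 = -27.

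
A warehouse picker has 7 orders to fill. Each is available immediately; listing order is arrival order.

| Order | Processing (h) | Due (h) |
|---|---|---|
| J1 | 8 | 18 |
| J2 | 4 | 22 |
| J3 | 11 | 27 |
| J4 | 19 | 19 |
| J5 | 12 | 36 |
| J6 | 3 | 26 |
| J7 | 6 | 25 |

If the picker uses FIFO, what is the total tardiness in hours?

110

FIFO (arrival order): J1 J2 J3 J4 J5 J6 J7.
J1: 0→8, due 18, tardiness 0
J2: 8→12, due 22, tardiness 0
J3: 12→23, due 27, tardiness 0
J4: 23→42, due 19, tardiness 23
J5: 42→54, due 36, tardiness 18
J6: 54→57, due 26, tardiness 31
J7: 57→63, due 25, tardiness 38
Sum = 0+0+0+23+18+31+38 = 110.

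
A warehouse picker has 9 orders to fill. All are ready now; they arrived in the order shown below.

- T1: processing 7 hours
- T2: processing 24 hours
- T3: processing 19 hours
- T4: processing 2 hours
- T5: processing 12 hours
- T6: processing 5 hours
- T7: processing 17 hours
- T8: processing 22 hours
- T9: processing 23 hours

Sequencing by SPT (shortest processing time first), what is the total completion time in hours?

476

SPT (increasing processing time): T4 T6 T1 T5 T7 T3 T8 T9 T2.
T4: 0→2
T6: 2→7
T1: 7→14
T5: 14→26
T7: 26→43
T3: 43→62
T8: 62→84
T9: 84→107
T2: 107→131
Sum = 2+7+14+26+43+62+84+107+131 = 476.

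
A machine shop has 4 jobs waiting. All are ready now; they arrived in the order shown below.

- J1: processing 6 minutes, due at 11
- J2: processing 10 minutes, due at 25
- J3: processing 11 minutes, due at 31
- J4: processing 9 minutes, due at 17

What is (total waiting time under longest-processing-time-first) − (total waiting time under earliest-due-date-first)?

16

LPT (decreasing processing time): J3 J2 J4 J1.
J3: waits 0, runs 0→11
J2: waits 11, runs 11→21
J4: waits 21, runs 21→30
J1: waits 30, runs 30→36
Sum = 0+11+21+30 = 62.
EDD (increasing due date): J1 J4 J2 J3.
J1: waits 0, runs 0→6
J4: waits 6, runs 6→15
J2: waits 15, runs 15→25
J3: waits 25, runs 25→36
Sum = 0+6+15+25 = 46.
Difference = 62 − 46 = 16.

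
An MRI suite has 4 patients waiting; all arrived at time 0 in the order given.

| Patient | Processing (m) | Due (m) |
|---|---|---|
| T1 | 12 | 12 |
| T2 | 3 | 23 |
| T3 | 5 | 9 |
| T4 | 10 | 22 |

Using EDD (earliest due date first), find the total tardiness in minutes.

EDD (increasing due date): T3 T1 T4 T2.
T3: 0→5, due 9, tardiness 0
T1: 5→17, due 12, tardiness 5
T4: 17→27, due 22, tardiness 5
T2: 27→30, due 23, tardiness 7
Sum = 0+5+5+7 = 17.

17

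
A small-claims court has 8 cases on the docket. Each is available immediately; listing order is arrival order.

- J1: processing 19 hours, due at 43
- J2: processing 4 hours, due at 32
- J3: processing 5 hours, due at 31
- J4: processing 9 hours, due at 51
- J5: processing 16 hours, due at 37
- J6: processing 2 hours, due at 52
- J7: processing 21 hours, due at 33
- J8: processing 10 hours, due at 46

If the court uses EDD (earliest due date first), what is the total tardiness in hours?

EDD (increasing due date): J3 J2 J7 J5 J1 J8 J4 J6.
J3: 0→5, due 31, tardiness 0
J2: 5→9, due 32, tardiness 0
J7: 9→30, due 33, tardiness 0
J5: 30→46, due 37, tardiness 9
J1: 46→65, due 43, tardiness 22
J8: 65→75, due 46, tardiness 29
J4: 75→84, due 51, tardiness 33
J6: 84→86, due 52, tardiness 34
Sum = 0+0+0+9+22+29+33+34 = 127.

127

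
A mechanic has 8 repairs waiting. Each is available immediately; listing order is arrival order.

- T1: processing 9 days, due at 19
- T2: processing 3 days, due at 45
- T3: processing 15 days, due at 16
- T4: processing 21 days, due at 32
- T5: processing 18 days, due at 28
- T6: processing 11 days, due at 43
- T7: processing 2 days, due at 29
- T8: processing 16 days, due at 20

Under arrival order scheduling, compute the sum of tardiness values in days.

224

FIFO (arrival order): T1 T2 T3 T4 T5 T6 T7 T8.
T1: 0→9, due 19, tardiness 0
T2: 9→12, due 45, tardiness 0
T3: 12→27, due 16, tardiness 11
T4: 27→48, due 32, tardiness 16
T5: 48→66, due 28, tardiness 38
T6: 66→77, due 43, tardiness 34
T7: 77→79, due 29, tardiness 50
T8: 79→95, due 20, tardiness 75
Sum = 0+0+11+16+38+34+50+75 = 224.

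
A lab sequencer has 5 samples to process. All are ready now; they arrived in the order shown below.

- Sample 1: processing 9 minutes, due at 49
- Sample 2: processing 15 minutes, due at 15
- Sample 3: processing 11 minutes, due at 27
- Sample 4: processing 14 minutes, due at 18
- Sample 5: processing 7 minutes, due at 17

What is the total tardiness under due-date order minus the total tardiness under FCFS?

-37

EDD (increasing due date): Sample 2 Sample 5 Sample 4 Sample 3 Sample 1.
Sample 2: 0→15, due 15, tardiness 0
Sample 5: 15→22, due 17, tardiness 5
Sample 4: 22→36, due 18, tardiness 18
Sample 3: 36→47, due 27, tardiness 20
Sample 1: 47→56, due 49, tardiness 7
Sum = 0+5+18+20+7 = 50.
FIFO (arrival order): Sample 1 Sample 2 Sample 3 Sample 4 Sample 5.
Sample 1: 0→9, due 49, tardiness 0
Sample 2: 9→24, due 15, tardiness 9
Sample 3: 24→35, due 27, tardiness 8
Sample 4: 35→49, due 18, tardiness 31
Sample 5: 49→56, due 17, tardiness 39
Sum = 0+9+8+31+39 = 87.
Difference = 50 − 87 = -37.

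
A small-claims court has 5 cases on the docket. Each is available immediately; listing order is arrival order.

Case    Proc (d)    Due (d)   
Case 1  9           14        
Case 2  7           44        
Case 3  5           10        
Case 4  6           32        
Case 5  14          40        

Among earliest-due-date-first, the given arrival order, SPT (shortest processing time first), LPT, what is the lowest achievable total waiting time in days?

EDD (increasing due date): Case 3 Case 1 Case 4 Case 5 Case 2.
Case 3: waits 0, runs 0→5
Case 1: waits 5, runs 5→14
Case 4: waits 14, runs 14→20
Case 5: waits 20, runs 20→34
Case 2: waits 34, runs 34→41
Sum = 0+5+14+20+34 = 73.
FIFO (arrival order): Case 1 Case 2 Case 3 Case 4 Case 5.
Case 1: waits 0, runs 0→9
Case 2: waits 9, runs 9→16
Case 3: waits 16, runs 16→21
Case 4: waits 21, runs 21→27
Case 5: waits 27, runs 27→41
Sum = 0+9+16+21+27 = 73.
SPT (increasing processing time): Case 3 Case 4 Case 2 Case 1 Case 5.
Case 3: waits 0, runs 0→5
Case 4: waits 5, runs 5→11
Case 2: waits 11, runs 11→18
Case 1: waits 18, runs 18→27
Case 5: waits 27, runs 27→41
Sum = 0+5+11+18+27 = 61.
LPT (decreasing processing time): Case 5 Case 1 Case 2 Case 4 Case 3.
Case 5: waits 0, runs 0→14
Case 1: waits 14, runs 14→23
Case 2: waits 23, runs 23→30
Case 4: waits 30, runs 30→36
Case 3: waits 36, runs 36→41
Sum = 0+14+23+30+36 = 103.
EDD 73, FIFO 73, SPT 61, LPT 103 → minimum 61.

61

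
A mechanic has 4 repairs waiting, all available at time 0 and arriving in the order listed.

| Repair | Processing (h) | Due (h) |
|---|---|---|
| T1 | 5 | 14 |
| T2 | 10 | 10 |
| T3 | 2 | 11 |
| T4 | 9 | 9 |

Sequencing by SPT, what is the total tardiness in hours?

23

SPT (increasing processing time): T3 T1 T4 T2.
T3: 0→2, due 11, tardiness 0
T1: 2→7, due 14, tardiness 0
T4: 7→16, due 9, tardiness 7
T2: 16→26, due 10, tardiness 16
Sum = 0+0+7+16 = 23.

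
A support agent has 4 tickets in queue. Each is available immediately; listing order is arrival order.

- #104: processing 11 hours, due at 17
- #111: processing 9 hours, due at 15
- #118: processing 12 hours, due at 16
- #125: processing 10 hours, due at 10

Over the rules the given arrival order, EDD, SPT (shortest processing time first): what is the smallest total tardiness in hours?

44

FIFO (arrival order): #104 #111 #118 #125.
#104: 0→11, due 17, tardiness 0
#111: 11→20, due 15, tardiness 5
#118: 20→32, due 16, tardiness 16
#125: 32→42, due 10, tardiness 32
Sum = 0+5+16+32 = 53.
EDD (increasing due date): #125 #111 #118 #104.
#125: 0→10, due 10, tardiness 0
#111: 10→19, due 15, tardiness 4
#118: 19→31, due 16, tardiness 15
#104: 31→42, due 17, tardiness 25
Sum = 0+4+15+25 = 44.
SPT (increasing processing time): #111 #125 #104 #118.
#111: 0→9, due 15, tardiness 0
#125: 9→19, due 10, tardiness 9
#104: 19→30, due 17, tardiness 13
#118: 30→42, due 16, tardiness 26
Sum = 0+9+13+26 = 48.
FIFO 53, EDD 44, SPT 48 → minimum 44.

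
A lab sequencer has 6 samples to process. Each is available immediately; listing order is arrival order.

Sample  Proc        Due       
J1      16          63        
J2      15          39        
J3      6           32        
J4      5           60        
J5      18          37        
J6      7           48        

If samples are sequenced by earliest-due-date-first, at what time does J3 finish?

EDD (increasing due date): J3 J5 J2 J6 J4 J1.
J3: 0→6

6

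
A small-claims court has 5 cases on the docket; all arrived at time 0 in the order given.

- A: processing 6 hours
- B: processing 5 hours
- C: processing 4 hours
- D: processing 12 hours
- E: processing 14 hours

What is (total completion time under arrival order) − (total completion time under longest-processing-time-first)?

-50

FIFO (arrival order): A B C D E.
A: 0→6
B: 6→11
C: 11→15
D: 15→27
E: 27→41
Sum = 6+11+15+27+41 = 100.
LPT (decreasing processing time): E D A B C.
E: 0→14
D: 14→26
A: 26→32
B: 32→37
C: 37→41
Sum = 14+26+32+37+41 = 150.
Difference = 100 − 150 = -50.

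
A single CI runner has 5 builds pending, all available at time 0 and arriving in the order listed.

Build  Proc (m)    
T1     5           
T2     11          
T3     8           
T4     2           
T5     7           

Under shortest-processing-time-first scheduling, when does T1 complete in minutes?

SPT (increasing processing time): T4 T1 T5 T3 T2.
T4: 0→2
T1: 2→7

7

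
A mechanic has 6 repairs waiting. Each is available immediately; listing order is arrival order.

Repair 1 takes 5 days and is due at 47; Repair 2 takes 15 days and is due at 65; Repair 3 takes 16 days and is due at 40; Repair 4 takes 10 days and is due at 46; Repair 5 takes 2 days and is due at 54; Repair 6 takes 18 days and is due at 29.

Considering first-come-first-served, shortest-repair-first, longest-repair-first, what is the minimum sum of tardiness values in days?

FIFO (arrival order): Repair 1 Repair 2 Repair 3 Repair 4 Repair 5 Repair 6.
Repair 1: 0→5, due 47, tardiness 0
Repair 2: 5→20, due 65, tardiness 0
Repair 3: 20→36, due 40, tardiness 0
Repair 4: 36→46, due 46, tardiness 0
Repair 5: 46→48, due 54, tardiness 0
Repair 6: 48→66, due 29, tardiness 37
Sum = 0+0+0+0+0+37 = 37.
SPT (increasing processing time): Repair 5 Repair 1 Repair 4 Repair 2 Repair 3 Repair 6.
Repair 5: 0→2, due 54, tardiness 0
Repair 1: 2→7, due 47, tardiness 0
Repair 4: 7→17, due 46, tardiness 0
Repair 2: 17→32, due 65, tardiness 0
Repair 3: 32→48, due 40, tardiness 8
Repair 6: 48→66, due 29, tardiness 37
Sum = 0+0+0+0+8+37 = 45.
LPT (decreasing processing time): Repair 6 Repair 3 Repair 2 Repair 4 Repair 1 Repair 5.
Repair 6: 0→18, due 29, tardiness 0
Repair 3: 18→34, due 40, tardiness 0
Repair 2: 34→49, due 65, tardiness 0
Repair 4: 49→59, due 46, tardiness 13
Repair 1: 59→64, due 47, tardiness 17
Repair 5: 64→66, due 54, tardiness 12
Sum = 0+0+0+13+17+12 = 42.
FIFO 37, SPT 45, LPT 42 → minimum 37.

37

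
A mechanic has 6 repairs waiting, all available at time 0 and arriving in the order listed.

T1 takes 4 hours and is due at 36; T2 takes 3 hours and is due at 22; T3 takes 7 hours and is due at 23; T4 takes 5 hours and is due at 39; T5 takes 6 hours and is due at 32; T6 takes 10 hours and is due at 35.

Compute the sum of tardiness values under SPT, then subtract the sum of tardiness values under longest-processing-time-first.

SPT (increasing processing time): T2 T1 T4 T5 T3 T6.
T2: 0→3, due 22, tardiness 0
T1: 3→7, due 36, tardiness 0
T4: 7→12, due 39, tardiness 0
T5: 12→18, due 32, tardiness 0
T3: 18→25, due 23, tardiness 2
T6: 25→35, due 35, tardiness 0
Sum = 0+0+0+0+2+0 = 2.
LPT (decreasing processing time): T6 T3 T5 T4 T1 T2.
T6: 0→10, due 35, tardiness 0
T3: 10→17, due 23, tardiness 0
T5: 17→23, due 32, tardiness 0
T4: 23→28, due 39, tardiness 0
T1: 28→32, due 36, tardiness 0
T2: 32→35, due 22, tardiness 13
Sum = 0+0+0+0+0+13 = 13.
Difference = 2 − 13 = -11.

-11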